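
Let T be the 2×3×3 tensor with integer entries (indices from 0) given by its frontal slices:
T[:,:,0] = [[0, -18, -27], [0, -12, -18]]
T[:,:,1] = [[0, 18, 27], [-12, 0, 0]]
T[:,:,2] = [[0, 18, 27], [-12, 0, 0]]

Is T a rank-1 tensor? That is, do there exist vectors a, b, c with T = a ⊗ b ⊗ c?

The mode-3 unfolding of T (rows indexed by k, columns by (i,j) = (0,0), (0,1), (0,2), (1,0), (1,1), (1,2)) is [[0, -18, -27, 0, -12, -18], [0, 18, 27, -12, 0, 0], [0, 18, 27, -12, 0, 0]].
There the 2×2 minor on rows k ∈ {0, 1}, columns (i,j) ∈ {(0,1), (1,0)} is det [[-18, 0], [18, -12]] = 216 ≠ 0, so this unfolding has rank ≥ 2; CP rank is at least every unfolding rank, so rank(T) ≥ 2.
In particular rank(T) ≥ 2 > 1, so T is not rank-1.

No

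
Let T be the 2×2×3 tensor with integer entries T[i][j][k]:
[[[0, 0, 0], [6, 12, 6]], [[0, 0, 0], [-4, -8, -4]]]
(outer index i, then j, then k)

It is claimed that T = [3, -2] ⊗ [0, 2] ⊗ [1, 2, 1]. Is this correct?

Reconstruct entrywise from the claimed factors. For example, T[1,1,1] = -8 and Σₗ aₗ[1]bₗ[1]cₗ[1] = (-2)·(2)·(2) = -8; checking all 12 entries, every one matches. The claim holds.

Yes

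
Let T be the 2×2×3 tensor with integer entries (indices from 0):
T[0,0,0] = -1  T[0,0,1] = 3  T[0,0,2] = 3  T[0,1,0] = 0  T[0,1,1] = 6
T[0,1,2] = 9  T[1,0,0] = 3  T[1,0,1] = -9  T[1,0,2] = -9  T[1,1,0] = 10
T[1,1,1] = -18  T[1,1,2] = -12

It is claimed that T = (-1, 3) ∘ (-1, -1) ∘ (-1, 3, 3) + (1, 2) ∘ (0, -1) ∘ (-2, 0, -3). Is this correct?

Reconstruct entry (0,1,0) from the claimed factors: Σₗ aₗ[0]bₗ[1]cₗ[0] = (-1)·(-1)·(-1) + (1)·(-1)·(-2) = 1, but T[0,1,0] = 0. The claim is false.

No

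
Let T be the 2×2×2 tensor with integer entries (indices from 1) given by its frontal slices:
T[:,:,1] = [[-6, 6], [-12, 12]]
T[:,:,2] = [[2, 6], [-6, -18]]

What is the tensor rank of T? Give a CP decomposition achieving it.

rank(T) = 2

Lower bound: in the mode-2 unfolding of T (rows indexed by j, columns by (i,k)) the 2×2 minor on rows j ∈ {1, 2}, columns (i,k) ∈ {(1,1), (1,2)} is det [[-6, 2], [6, 6]] = -48 ≠ 0, so that unfolding has rank ≥ 2 and hence rank(T) ≥ 2 (CP rank is at least every unfolding rank, though it can be larger).
Upper bound: with S_k = T[:,:,k], the two rank-1 terms a₁b₁ᵀ, a₂b₂ᵀ are the rank-1 members of the pencil x·S₁ + y·S₂.
det(x·S₁ + y·S₂) is 240·xy = 240·(y)(x), vanishing at (x:y) = (1:0) and (0:1).
M₁ = S₁ = [[-6, 6], [-12, 12]] = (-6)·[1, 2][1, -1]ᵀ and M₂ = S₂ = [[2, 6], [-6, -18]] = 2·[1, -3][1, 3]ᵀ, so take a₁ = [1, 2], b₁ = [1, -1], a₂ = [1, -3], b₂ = [1, 3].
Each slice is an integer combination of E₁ = a₁b₁ᵀ and E₂ = a₂b₂ᵀ: S₁ = −6·E₁, S₂ = 2·E₂; reading off coefficients, c₁ = [-6, 0] and c₂ = [0, 2].
Hence T = [1, 2] ⊗ [1, -1] ⊗ [-6, 0] + [1, -3] ⊗ [1, 3] ⊗ [0, 2], so rank(T) ≤ 2.
These bounds meet, so rank(T) = 2.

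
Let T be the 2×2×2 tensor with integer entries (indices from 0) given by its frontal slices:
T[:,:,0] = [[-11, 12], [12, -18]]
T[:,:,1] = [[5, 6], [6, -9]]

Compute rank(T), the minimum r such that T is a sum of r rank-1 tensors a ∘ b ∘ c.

2

Lower bound: in the mode-2 unfolding of T (rows indexed by j, columns by (i,k)) the 2×2 minor on rows j ∈ {0, 1}, columns (i,k) ∈ {(0,0), (0,1)} is det [[-11, 5], [12, 6]] = -126 ≠ 0, so that unfolding has rank ≥ 2 and hence rank(T) ≥ 2 (CP rank is at least every unfolding rank, though it can be larger).
Upper bound: with S_k = T[:,:,k], the two rank-1 terms a₁b₁ᵀ, a₂b₂ᵀ are the rank-1 members of the pencil x·S₀ + y·S₁.
det(x·S₀ + y·S₁) is 54·x² − 135·xy − 81·y² = 27·(x − 3·y)(2·x + y), vanishing at (x:y) = (3:1) and (1:-2).
M₁ = 3·S₀ + S₁ = [[-28, 42], [42, -63]] = (-7)·[2, -3][2, -3]ᵀ and M₂ = S₀ − 2·S₁ = [[-21, 0], [0, 0]] = (-21)·[1, 0][1, 0]ᵀ, so take a₁ = [2, -3], b₁ = [2, -3], a₂ = [1, 0], b₂ = [1, 0].
Each slice is an integer combination of E₁ = a₁b₁ᵀ and E₂ = a₂b₂ᵀ: S₀ = −2·E₁ − 3·E₂, S₁ = −E₁ + 9·E₂; reading off coefficients, c₁ = [-2, -1] and c₂ = [-3, 9].
Hence T = [2, -3] ∘ [2, -3] ∘ [-2, -1] + [1, 0] ∘ [1, 0] ∘ [-3, 9], so rank(T) ≤ 2.
These bounds meet, so rank(T) = 2.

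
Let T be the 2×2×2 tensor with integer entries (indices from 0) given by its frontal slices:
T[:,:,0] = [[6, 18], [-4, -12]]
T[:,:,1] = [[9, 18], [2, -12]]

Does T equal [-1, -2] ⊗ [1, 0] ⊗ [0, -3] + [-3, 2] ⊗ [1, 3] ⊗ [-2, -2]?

Yes

Reconstruct entrywise from the claimed factors. For example, T[1,0,1] = 2 and Σₗ aₗ[1]bₗ[0]cₗ[1] = (-2)·(1)·(-3) + (2)·(1)·(-2) = 2; checking all 8 entries, every one matches. The claim holds.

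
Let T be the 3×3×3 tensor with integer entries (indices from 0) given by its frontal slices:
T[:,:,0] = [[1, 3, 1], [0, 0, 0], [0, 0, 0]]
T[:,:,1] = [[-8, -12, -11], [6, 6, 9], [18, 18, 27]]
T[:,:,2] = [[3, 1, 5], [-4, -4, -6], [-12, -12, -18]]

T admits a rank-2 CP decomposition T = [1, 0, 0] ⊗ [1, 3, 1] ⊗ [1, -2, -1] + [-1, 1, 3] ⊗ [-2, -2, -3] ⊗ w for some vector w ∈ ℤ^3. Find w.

Subtract the known terms from T to get the rank-1 residual R = [-1, 1, 3] ⊗ [-2, -2, -3] ⊗ w, so R[i,j,k] = a[i]·b[j]·w[k]. Pick indices with nonzero a[0]·b[0] = (-1)·(-2) = 2. Only the fibre through (0,0,·) is needed: R[0,0,:] = T[0,0,:] − Σₗ aₗ[0]bₗ[0]cₗ = [1, -8, 3] − (1)·(1)·[1, -2, -1] = [0, -6, 4]. Then w[k] = R[0,0,k] / 2 for each k, giving w = [0, -6, 4] / 2 = [0, -3, 2].

w = [0, -3, 2]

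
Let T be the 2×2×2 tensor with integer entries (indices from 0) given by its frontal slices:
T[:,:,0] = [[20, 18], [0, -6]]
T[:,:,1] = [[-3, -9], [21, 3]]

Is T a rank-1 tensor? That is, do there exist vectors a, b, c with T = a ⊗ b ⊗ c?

No

The mode-1 unfolding of T (rows indexed by i, columns by (j,k) = (0,0), (0,1), (1,0), (1,1)) is [[20, -3, 18, -9], [0, 21, -6, 3]].
There the 2×2 minor on rows i ∈ {0, 1}, columns (j,k) ∈ {(0,0), (0,1)} is det [[20, -3], [0, 21]] = 420 ≠ 0, so this unfolding has rank ≥ 2; CP rank is at least every unfolding rank, so rank(T) ≥ 2.
In particular rank(T) ≥ 2 > 1, so T is not rank-1.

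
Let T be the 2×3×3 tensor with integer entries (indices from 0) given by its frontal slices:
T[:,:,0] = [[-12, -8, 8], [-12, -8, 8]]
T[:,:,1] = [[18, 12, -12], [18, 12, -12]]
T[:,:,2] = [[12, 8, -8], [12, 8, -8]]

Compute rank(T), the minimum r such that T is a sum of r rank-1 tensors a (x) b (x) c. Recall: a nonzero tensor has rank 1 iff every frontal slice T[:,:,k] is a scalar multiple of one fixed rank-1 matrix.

Lower bound: T ≠ 0 (e.g. T[0,0,0] = -12), so rank(T) ≥ 1.
Upper bound: if T = a (x) b (x) c then every fibre of T is a multiple of the corresponding factor, so read the factors off the fibres through the nonzero entry T[0,0,0] = -12.
The mode-1 fibre T[:,0,0] = [-12, -12] gives a = [1, 1] (primitive direction); the mode-2 fibre T[0,:,0] = [-12, -8, 8] gives b = [3, 2, -2]; then c[k] = T[0,0,k] / (a[0]·b[0]) = [-12, 18, 12] / 3 = [-4, 6, 4].
Expanding [1, 1] (x) [3, 2, -2] (x) [-4, 6, 4] reproduces all 18 entries of T, so T = [1, 1] (x) [3, 2, -2] (x) [-4, 6, 4] and rank(T) ≤ 1.
These bounds meet, so rank(T) = 1.

1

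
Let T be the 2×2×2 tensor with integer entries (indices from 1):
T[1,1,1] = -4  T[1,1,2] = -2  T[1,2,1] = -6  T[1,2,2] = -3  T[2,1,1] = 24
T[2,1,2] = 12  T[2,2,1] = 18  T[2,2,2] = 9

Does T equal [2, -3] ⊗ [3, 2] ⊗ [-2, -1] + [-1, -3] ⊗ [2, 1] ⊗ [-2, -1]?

No

Reconstruct entry (1,1,1) from the claimed factors: Σₗ aₗ[1]bₗ[1]cₗ[1] = (2)·(3)·(-2) + (-1)·(2)·(-2) = -8, but T[1,1,1] = -4. The claim is false.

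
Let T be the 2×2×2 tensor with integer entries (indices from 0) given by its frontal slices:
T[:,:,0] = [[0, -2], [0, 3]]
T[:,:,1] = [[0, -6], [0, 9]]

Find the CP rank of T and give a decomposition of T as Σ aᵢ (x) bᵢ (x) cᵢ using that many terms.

Lower bound: T ≠ 0 (e.g. T[0,1,0] = -2), so rank(T) ≥ 1.
Upper bound: if T = a (x) b (x) c then every fibre of T is a multiple of the corresponding factor, so read the factors off the fibres through the nonzero entry T[0,1,0] = -2.
The mode-1 fibre T[:,1,0] = [-2, 3] gives a = (2, -3) (primitive direction); the mode-2 fibre T[0,:,0] = [0, -2] gives b = (0, 1); then c[k] = T[0,1,k] / (a[0]·b[1]) = [-2, -6] / 2 = (-1, -3).
Expanding (2, -3) (x) (0, 1) (x) (-1, -3) reproduces all 8 entries of T, so T = (2, -3) (x) (0, 1) (x) (-1, -3) and rank(T) ≤ 1.
These bounds meet, so rank(T) = 1.

rank(T) = 1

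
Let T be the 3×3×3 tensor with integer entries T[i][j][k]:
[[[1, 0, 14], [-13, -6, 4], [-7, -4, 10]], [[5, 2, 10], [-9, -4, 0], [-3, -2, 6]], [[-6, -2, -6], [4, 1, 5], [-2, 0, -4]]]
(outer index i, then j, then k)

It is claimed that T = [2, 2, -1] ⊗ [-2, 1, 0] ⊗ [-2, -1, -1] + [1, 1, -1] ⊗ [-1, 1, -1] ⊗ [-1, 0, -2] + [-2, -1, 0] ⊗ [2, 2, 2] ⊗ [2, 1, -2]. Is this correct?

No

Reconstruct entry (2,0,0) from the claimed factors: Σₗ aₗ[2]bₗ[0]cₗ[0] = (-1)·(-2)·(-2) + (-1)·(-1)·(-1) + (0)·(2)·(2) = -5, but T[2,0,0] = -6. The claim is false.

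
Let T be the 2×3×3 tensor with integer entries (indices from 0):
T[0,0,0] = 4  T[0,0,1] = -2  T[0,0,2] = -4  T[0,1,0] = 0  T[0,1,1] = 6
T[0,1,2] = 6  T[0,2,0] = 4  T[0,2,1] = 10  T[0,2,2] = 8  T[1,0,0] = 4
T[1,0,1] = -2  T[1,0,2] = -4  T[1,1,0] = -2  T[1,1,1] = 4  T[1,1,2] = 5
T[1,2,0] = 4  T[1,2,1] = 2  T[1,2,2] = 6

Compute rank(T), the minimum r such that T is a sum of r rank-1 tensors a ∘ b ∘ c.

3

Lower bound: the mode-3 unfolding of T (rows indexed by k, columns by (i,j) = (0,0), (0,1), (0,2), (1,0), (1,1), (1,2)) is [[4, 0, 4, 4, -2, 4], [-2, 6, 10, -2, 4, 2], [-4, 6, 8, -4, 5, 6]].
There the 3×3 minor on rows k ∈ {0, 1, 2}, columns (i,j) ∈ {(0,0), (0,1), (1,2)} is det [[4, 0, 4], [-2, 6, 2], [-4, 6, 6]] = 144 ≠ 0, so this unfolding has rank ≥ 3; CP rank is at least every unfolding rank, so rank(T) ≥ 3. (This is only a lower bound: in general the CP rank may exceed every unfolding rank, so we still need to exhibit 3 rank-1 terms summing to T.)
Upper bound: T is a sum of 3 rank-1 terms, T = [0, 1] ∘ [0, 0, 1] ∘ [4, -4, 0] + [1, 1] ∘ [1, -1, -1] ∘ [4, -2, -4] + [2, 1] ∘ [0, 1, 2] ∘ [2, 2, 1] (one valid choice — decompositions are not unique — normalised so each a, b is primitive with positive first nonzero entry; check it by expanding all entries), so rank(T) ≤ 3.
These bounds meet, so rank(T) = 3.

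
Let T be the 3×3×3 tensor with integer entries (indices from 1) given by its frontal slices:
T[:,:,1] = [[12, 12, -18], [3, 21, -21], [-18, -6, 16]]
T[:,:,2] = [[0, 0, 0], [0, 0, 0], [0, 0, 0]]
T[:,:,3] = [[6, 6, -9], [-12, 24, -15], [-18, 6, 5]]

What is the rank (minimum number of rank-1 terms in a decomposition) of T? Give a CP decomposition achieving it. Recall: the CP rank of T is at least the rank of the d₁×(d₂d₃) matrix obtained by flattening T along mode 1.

Lower bound: in the mode-3 unfolding of T (rows indexed by k, columns by (i,j)) the 2×2 minor on rows k ∈ {1, 3}, columns (i,j) ∈ {(1,1), (2,1)} is det [[12, 3], [6, -12]] = -162 ≠ 0, so that unfolding has rank ≥ 2 and hence rank(T) ≥ 2 (CP rank is at least every unfolding rank, though it can be larger).
Upper bound: with S_k = T[:,:,k], the two rank-1 terms a₁b₁ᵀ, a₂b₂ᵀ are the rank-1 members of the pencil x·S₁ + y·S₃.
The 2×2 minor of x·S₁ + y·S₃ on rows {1,2}, columns {1,2} is 216·x² + 540·xy + 216·y² = 108·(x + 2·y)(2·x + y), vanishing at (x:y) = (2:-1) and (1:-2).
M₁ = 2·S₁ − S₃ = [[18, 18, -27], [18, 18, -27], [-18, -18, 27]] = 9·[1, 1, -1][2, 2, -3]ᵀ and M₂ = S₁ − 2·S₃ = [[0, 0, 0], [27, -27, 9], [18, -18, 6]] = 3·[0, 3, 2][3, -3, 1]ᵀ, so take a₁ = [1, 1, -1], b₁ = [2, 2, -3], a₂ = [0, 3, 2], b₂ = [3, -3, 1].
Each slice is an integer combination of E₁ = a₁b₁ᵀ and E₂ = a₂b₂ᵀ: S₁ = 6·E₁ − E₂, S₂ = 0, S₃ = 3·E₁ − 2·E₂; reading off coefficients, c₁ = [6, 0, 3] and c₂ = [-1, 0, -2].
Hence T = [1, 1, -1] ⊗ [2, 2, -3] ⊗ [6, 0, 3] + [0, 3, 2] ⊗ [3, -3, 1] ⊗ [-1, 0, -2], so rank(T) ≤ 2.
These bounds meet, so rank(T) = 2.

rank(T) = 2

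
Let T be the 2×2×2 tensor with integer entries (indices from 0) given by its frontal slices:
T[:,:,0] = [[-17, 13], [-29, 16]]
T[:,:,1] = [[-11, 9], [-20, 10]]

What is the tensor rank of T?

2

Lower bound: in the mode-2 unfolding of T (rows indexed by j, columns by (i,k)) the 2×2 minor on rows j ∈ {0, 1}, columns (i,k) ∈ {(0,0), (0,1)} is det [[-17, -11], [13, 9]] = -10 ≠ 0, so that unfolding has rank ≥ 2 and hence rank(T) ≥ 2 (CP rank is at least every unfolding rank, though it can be larger).
Upper bound: with S_k = T[:,:,k], the two rank-1 terms a₁b₁ᵀ, a₂b₂ᵀ are the rank-1 members of the pencil x·S₀ + y·S₁.
det(x·S₀ + y·S₁) is 105·x² + 175·xy + 70·y² = 35·(3·x + 2·y)(x + y), vanishing at (x:y) = (2:-3) and (1:-1).
M₁ = 2·S₀ − 3·S₁ = [[-1, -1], [2, 2]] = −(1, -2)(1, 1)ᵀ and M₂ = S₀ − S₁ = [[-6, 4], [-9, 6]] = −(2, 3)(3, -2)ᵀ, so take a₁ = (1, -2), b₁ = (1, 1), a₂ = (2, 3), b₂ = (3, -2).
Each slice is an integer combination of E₁ = a₁b₁ᵀ and E₂ = a₂b₂ᵀ: S₀ = E₁ − 3·E₂, S₁ = E₁ − 2·E₂; reading off coefficients, c₁ = (1, 1) and c₂ = (-3, -2).
Hence T = (1, -2) ⊗ (1, 1) ⊗ (1, 1) + (2, 3) ⊗ (3, -2) ⊗ (-3, -2), so rank(T) ≤ 2.
These bounds meet, so rank(T) = 2.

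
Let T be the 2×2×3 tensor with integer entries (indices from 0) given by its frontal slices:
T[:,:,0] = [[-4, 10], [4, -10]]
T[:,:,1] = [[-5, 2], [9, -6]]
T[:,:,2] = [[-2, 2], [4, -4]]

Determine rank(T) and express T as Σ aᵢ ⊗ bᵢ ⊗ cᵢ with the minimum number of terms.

Lower bound: in the mode-3 unfolding of T (rows indexed by k, columns by (i,j)) the 3×3 minor on rows k ∈ {0, 1, 2}, columns (i,j) ∈ {(0,0), (0,1), (1,0)} is det [[-4, 10, 4], [-5, 2, 9], [-2, 2, 4]] = 36 ≠ 0, so that unfolding has rank ≥ 3 and hence rank(T) ≥ 3 (CP rank is at least every unfolding rank, though it can be larger).
Upper bound: T is a sum of 3 rank-1 terms, T = [1, -2] ⊗ [1, -1] ⊗ [-4, -4, -2] + [1, -1] ⊗ [1, 2] ⊗ [2, -1, 0] + [1, 1] ⊗ [1, -1] ⊗ [-2, 0, 0] (one valid choice — decompositions are not unique — normalised so each a, b is primitive with positive first nonzero entry; check it by expanding all entries), so rank(T) ≤ 3.
These bounds meet, so rank(T) = 3.

rank(T) = 3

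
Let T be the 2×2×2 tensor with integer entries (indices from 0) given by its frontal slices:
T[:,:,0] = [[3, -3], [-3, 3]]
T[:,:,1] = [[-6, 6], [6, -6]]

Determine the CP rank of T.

1

Lower bound: T ≠ 0 (e.g. T[0,0,0] = 3), so rank(T) ≥ 1.
Upper bound: if T = a (x) b (x) c then every fibre of T is a multiple of the corresponding factor, so read the factors off the fibres through the nonzero entry T[0,0,0] = 3.
The mode-1 fibre T[:,0,0] = [3, -3] gives a = [1, -1] (primitive direction); the mode-2 fibre T[0,:,0] = [3, -3] gives b = [1, -1]; then c[k] = T[0,0,k] / (a[0]·b[0]) = [3, -6] / 1 = [3, -6].
Expanding [1, -1] (x) [1, -1] (x) [3, -6] reproduces all 8 entries of T, so T = [1, -1] (x) [1, -1] (x) [3, -6] and rank(T) ≤ 1.
These bounds meet, so rank(T) = 1.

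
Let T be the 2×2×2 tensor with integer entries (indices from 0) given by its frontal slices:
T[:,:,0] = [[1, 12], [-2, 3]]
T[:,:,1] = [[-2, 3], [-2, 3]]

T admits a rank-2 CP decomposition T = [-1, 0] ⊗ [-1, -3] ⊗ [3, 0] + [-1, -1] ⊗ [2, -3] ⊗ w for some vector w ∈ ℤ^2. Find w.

w = [1, 1]

Subtract the known terms from T to get the rank-1 residual R = [-1, -1] ⊗ [2, -3] ⊗ w, so R[i,j,k] = a[i]·b[j]·w[k]. Pick indices with nonzero a[0]·b[0] = (-1)·(2) = -2. Only the fibre through (0,0,·) is needed: R[0,0,:] = T[0,0,:] − Σₗ aₗ[0]bₗ[0]cₗ = [1, -2] − (-1)·(-1)·[3, 0] = [-2, -2]. Then w[k] = R[0,0,k] / -2 for each k, giving w = [-2, -2] / -2 = [1, 1].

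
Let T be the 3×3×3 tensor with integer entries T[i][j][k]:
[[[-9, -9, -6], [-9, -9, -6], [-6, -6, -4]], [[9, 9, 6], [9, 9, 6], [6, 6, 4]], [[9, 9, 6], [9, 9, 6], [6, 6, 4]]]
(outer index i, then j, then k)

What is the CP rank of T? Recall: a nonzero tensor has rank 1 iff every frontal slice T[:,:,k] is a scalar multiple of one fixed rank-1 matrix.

1

Lower bound: T ≠ 0 (e.g. T[0,0,0] = -9), so rank(T) ≥ 1.
Upper bound: the mode-1 fibre T[:,0,0] = [-9, 9, 9] gives a = [1, -1, -1] (primitive direction); the mode-2 fibre T[0,:,0] = [-9, -9, -6] gives b = [3, 3, 2]; then c[k] = T[0,0,k] / (a[0]·b[0]) = [-9, -9, -6] / 3 = [-3, -3, -2].
Expanding [1, -1, -1] ⊗ [3, 3, 2] ⊗ [-3, -3, -2] reproduces all 27 entries of T, so T = [1, -1, -1] ⊗ [3, 3, 2] ⊗ [-3, -3, -2] and rank(T) ≤ 1.
These bounds meet, so rank(T) = 1.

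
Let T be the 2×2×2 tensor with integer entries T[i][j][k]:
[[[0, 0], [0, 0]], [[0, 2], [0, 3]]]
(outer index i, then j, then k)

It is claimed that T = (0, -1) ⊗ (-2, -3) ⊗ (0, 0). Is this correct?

Reconstruct entry (1,0,1) from the claimed factors: Σₗ aₗ[1]bₗ[0]cₗ[1] = (-1)·(-2)·(0) = 0, but T[1,0,1] = 2. The claim is false.

No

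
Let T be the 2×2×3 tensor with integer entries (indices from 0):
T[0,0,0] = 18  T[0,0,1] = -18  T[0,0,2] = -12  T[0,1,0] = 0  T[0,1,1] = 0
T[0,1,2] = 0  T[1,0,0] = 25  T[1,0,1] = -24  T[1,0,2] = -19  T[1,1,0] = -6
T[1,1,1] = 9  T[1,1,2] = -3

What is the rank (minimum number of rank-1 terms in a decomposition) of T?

Lower bound: in the mode-1 unfolding of T (rows indexed by i, columns by (j,k)) the 2×2 minor on rows i ∈ {0, 1}, columns (j,k) ∈ {(0,0), (0,1)} is det [[18, -18], [25, -24]] = 18 ≠ 0, so that unfolding has rank ≥ 2 and hence rank(T) ≥ 2 (CP rank is at least every unfolding rank, though it can be larger).
Upper bound: with S_k = T[:,:,k], the two rank-1 terms a₁b₁ᵀ, a₂b₂ᵀ are the rank-1 members of the pencil x·S₀ + y·S₁.
det(x·S₀ + y·S₁) is −108·x² + 270·xy − 162·y² = (-54)·(2·x − 3·y)(x − y), vanishing at (x:y) = (3:2) and (1:1).
M₁ = 3·S₀ + 2·S₁ = [[18, 0], [27, 0]] = 9·[2, 3][1, 0]ᵀ and M₂ = S₀ + S₁ = [[0, 0], [1, 3]] = [0, 1][1, 3]ᵀ, so take a₁ = [2, 3], b₁ = [1, 0], a₂ = [0, 1], b₂ = [1, 3].
Each slice is an integer combination of E₁ = a₁b₁ᵀ and E₂ = a₂b₂ᵀ: S₀ = 9·E₁ − 2·E₂, S₁ = −9·E₁ + 3·E₂, S₂ = −6·E₁ − E₂; reading off coefficients, c₁ = [9, -9, -6] and c₂ = [-2, 3, -1].
Hence T = [2, 3] ⊗ [1, 0] ⊗ [9, -9, -6] + [0, 1] ⊗ [1, 3] ⊗ [-2, 3, -1], so rank(T) ≤ 2.
These bounds meet, so rank(T) = 2.

2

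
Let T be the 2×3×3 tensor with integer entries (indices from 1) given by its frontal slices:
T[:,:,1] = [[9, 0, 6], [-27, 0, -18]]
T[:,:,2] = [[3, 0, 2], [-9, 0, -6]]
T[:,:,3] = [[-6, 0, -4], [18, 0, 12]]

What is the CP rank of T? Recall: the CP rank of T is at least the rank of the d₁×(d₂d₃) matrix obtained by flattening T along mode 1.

Lower bound: T ≠ 0 (e.g. T[1,1,1] = 9), so rank(T) ≥ 1.
Upper bound: the mode-1 fibre T[:,1,1] = [9, -27] gives a = (1, -3) (primitive direction); the mode-2 fibre T[1,:,1] = [9, 0, 6] gives b = (3, 0, 2); then c[k] = T[1,1,k] / (a[1]·b[1]) = [9, 3, -6] / 3 = (3, 1, -2).
Expanding (1, -3) ∘ (3, 0, 2) ∘ (3, 1, -2) reproduces all 18 entries of T, so T = (1, -3) ∘ (3, 0, 2) ∘ (3, 1, -2) and rank(T) ≤ 1.
These bounds meet, so rank(T) = 1.

1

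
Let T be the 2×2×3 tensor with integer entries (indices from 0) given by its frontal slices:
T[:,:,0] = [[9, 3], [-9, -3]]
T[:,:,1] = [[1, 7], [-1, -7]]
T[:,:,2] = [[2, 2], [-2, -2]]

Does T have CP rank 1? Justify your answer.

The mode-3 unfolding of T (rows indexed by k, columns by (i,j) = (0,0), (0,1), (1,0), (1,1)) is [[9, 3, -9, -3], [1, 7, -1, -7], [2, 2, -2, -2]].
There the 2×2 minor on rows k ∈ {0, 1}, columns (i,j) ∈ {(0,0), (0,1)} is det [[9, 3], [1, 7]] = 60 ≠ 0, so this unfolding has rank ≥ 2; CP rank is at least every unfolding rank, so rank(T) ≥ 2.
In particular rank(T) ≥ 2 > 1, so T is not rank-1.

No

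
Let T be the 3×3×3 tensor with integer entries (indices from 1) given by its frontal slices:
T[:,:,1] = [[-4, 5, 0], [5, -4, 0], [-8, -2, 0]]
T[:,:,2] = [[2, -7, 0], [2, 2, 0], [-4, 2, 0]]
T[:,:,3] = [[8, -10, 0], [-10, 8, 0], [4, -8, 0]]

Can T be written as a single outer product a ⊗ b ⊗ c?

No

The mode-3 unfolding of T (rows indexed by k, columns by (i,j) = (1,1), (1,2), (1,3), (2,1), (2,2), (2,3), (3,1), (3,2), (3,3)) is [[-4, 5, 0, 5, -4, 0, -8, -2, 0], [2, -7, 0, 2, 2, 0, -4, 2, 0], [8, -10, 0, -10, 8, 0, 4, -8, 0]].
There the 3×3 minor on rows k ∈ {1, 2, 3}, columns (i,j) ∈ {(1,1), (1,2), (3,1)} is det [[-4, 5, -8], [2, -7, -4], [8, -10, 4]] = -216 ≠ 0, so this unfolding has rank ≥ 3; CP rank is at least every unfolding rank, so rank(T) ≥ 3.
In particular rank(T) ≥ 3 > 1, so T is not rank-1.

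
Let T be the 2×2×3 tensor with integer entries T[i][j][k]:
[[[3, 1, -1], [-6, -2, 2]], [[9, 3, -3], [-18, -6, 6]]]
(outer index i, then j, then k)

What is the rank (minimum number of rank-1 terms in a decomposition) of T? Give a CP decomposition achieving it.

Lower bound: T ≠ 0 (e.g. T[0,0,0] = 3), so rank(T) ≥ 1.
Upper bound: the mode-1 fibre T[:,0,0] = [3, 9] gives a = [1, 3] (primitive direction); the mode-2 fibre T[0,:,0] = [3, -6] gives b = [1, -2]; then c[k] = T[0,0,k] / (a[0]·b[0]) = [3, 1, -1] / 1 = [3, 1, -1].
Expanding [1, 3] ⊗ [1, -2] ⊗ [3, 1, -1] reproduces all 12 entries of T, so T = [1, 3] ⊗ [1, -2] ⊗ [3, 1, -1] and rank(T) ≤ 1.
These bounds meet, so rank(T) = 1.

rank(T) = 1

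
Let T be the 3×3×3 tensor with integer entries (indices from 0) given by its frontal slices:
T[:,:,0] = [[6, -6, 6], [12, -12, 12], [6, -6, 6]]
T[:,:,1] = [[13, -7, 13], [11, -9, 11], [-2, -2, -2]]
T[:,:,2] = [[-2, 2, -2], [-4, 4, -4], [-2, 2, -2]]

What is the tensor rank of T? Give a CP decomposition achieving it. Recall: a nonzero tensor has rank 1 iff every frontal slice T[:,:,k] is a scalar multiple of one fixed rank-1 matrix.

rank(T) = 2

Lower bound: in the mode-3 unfolding of T (rows indexed by k, columns by (i,j)) the 2×2 minor on rows k ∈ {0, 1}, columns (i,j) ∈ {(0,0), (0,1)} is det [[6, -6], [13, -7]] = 36 ≠ 0, so that unfolding has rank ≥ 2 and hence rank(T) ≥ 2 (CP rank is at least every unfolding rank, though it can be larger).
Upper bound: with S_k = T[:,:,k], the two rank-1 terms a₁b₁ᵀ, a₂b₂ᵀ are the rank-1 members of the pencil x·S₀ + y·S₁.
The 2×2 minor of x·S₀ + y·S₁ on rows {0,1}, columns {0,1} is −60·xy − 40·y² = (-20)·(3·x + 2·y)(y), vanishing at (x:y) = (2:-3) and (1:0).
M₁ = 2·S₀ − 3·S₁ = [[-27, 9, -27], [-9, 3, -9], [18, -6, 18]] = (-3)·[3, 1, -2][3, -1, 3]ᵀ and M₂ = S₀ = [[6, -6, 6], [12, -12, 12], [6, -6, 6]] = 6·[1, 2, 1][1, -1, 1]ᵀ, so take a₁ = [3, 1, -2], b₁ = [3, -1, 3], a₂ = [1, 2, 1], b₂ = [1, -1, 1].
Each slice is an integer combination of E₁ = a₁b₁ᵀ and E₂ = a₂b₂ᵀ: S₀ = 6·E₂, S₁ = E₁ + 4·E₂, S₂ = −2·E₂; reading off coefficients, c₁ = [0, 1, 0] and c₂ = [6, 4, -2].
Hence T = [3, 1, -2] ⊗ [3, -1, 3] ⊗ [0, 1, 0] + [1, 2, 1] ⊗ [1, -1, 1] ⊗ [6, 4, -2], so rank(T) ≤ 2.
These bounds meet, so rank(T) = 2.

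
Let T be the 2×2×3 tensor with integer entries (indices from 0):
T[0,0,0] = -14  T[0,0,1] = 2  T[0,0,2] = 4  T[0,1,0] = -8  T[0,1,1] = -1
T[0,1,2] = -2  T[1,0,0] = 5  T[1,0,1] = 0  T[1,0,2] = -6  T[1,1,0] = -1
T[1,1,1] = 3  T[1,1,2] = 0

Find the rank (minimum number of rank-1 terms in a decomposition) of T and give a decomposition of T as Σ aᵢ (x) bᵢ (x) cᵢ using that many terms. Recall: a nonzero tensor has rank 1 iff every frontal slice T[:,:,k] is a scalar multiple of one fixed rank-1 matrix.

Lower bound: in the mode-3 unfolding of T (rows indexed by k, columns by (i,j)) the 3×3 minor on rows k ∈ {0, 1, 2}, columns (i,j) ∈ {(0,0), (0,1), (1,0)} is det [[-14, -8, 5], [2, -1, 0], [4, -2, -6]] = -180 ≠ 0, so that unfolding has rank ≥ 3 and hence rank(T) ≥ 3 (CP rank is at least every unfolding rank, though it can be larger).
Upper bound: T is a sum of 3 rank-1 terms, T = [1, -1] (x) [2, -1] (x) [-2, 1, 2] + [1, 0] (x) [1, 1] (x) [-8, 4, -4] + [2, -1] (x) [1, 1] (x) [-1, -2, 2] (one valid choice — decompositions are not unique — normalised so each a, b is primitive with positive first nonzero entry; check it by expanding all entries), so rank(T) ≤ 3.
These bounds meet, so rank(T) = 3.

rank(T) = 3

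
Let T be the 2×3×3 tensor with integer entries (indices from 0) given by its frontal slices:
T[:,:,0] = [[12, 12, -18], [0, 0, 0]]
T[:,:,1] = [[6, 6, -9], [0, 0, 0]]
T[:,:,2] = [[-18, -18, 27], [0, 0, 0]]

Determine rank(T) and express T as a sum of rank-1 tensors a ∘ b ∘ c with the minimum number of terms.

Lower bound: T ≠ 0 (e.g. T[0,0,0] = 12), so rank(T) ≥ 1.
Upper bound: if T = a ∘ b ∘ c then every fibre of T is a multiple of the corresponding factor, so read the factors off the fibres through the nonzero entry T[0,0,0] = 12.
The mode-1 fibre T[:,0,0] = [12, 0] gives a = [1, 0] (primitive direction); the mode-2 fibre T[0,:,0] = [12, 12, -18] gives b = [2, 2, -3]; then c[k] = T[0,0,k] / (a[0]·b[0]) = [12, 6, -18] / 2 = [6, 3, -9].
Expanding [1, 0] ∘ [2, 2, -3] ∘ [6, 3, -9] reproduces all 18 entries of T, so T = [1, 0] ∘ [2, 2, -3] ∘ [6, 3, -9] and rank(T) ≤ 1.
These bounds meet, so rank(T) = 1.

rank(T) = 1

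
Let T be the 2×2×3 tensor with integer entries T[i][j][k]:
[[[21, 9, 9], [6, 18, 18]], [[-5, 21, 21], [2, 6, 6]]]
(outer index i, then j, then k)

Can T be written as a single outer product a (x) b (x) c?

No

The mode-2 unfolding of T (rows indexed by j, columns by (i,k) = (0,0), (0,1), (0,2), (1,0), (1,1), (1,2)) is [[21, 9, 9, -5, 21, 21], [6, 18, 18, 2, 6, 6]].
There the 2×2 minor on rows j ∈ {0, 1}, columns (i,k) ∈ {(0,0), (0,1)} is det [[21, 9], [6, 18]] = 324 ≠ 0, so this unfolding has rank ≥ 2; CP rank is at least every unfolding rank, so rank(T) ≥ 2.
In particular rank(T) ≥ 2 > 1, so T is not rank-1.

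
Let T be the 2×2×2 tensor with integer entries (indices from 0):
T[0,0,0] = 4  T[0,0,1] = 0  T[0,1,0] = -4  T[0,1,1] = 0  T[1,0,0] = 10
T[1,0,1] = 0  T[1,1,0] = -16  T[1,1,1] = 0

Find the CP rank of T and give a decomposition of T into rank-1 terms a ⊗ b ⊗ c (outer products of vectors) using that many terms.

Lower bound: the mode-2 unfolding of T (rows indexed by j, columns by (i,k) = (0,0), (0,1), (1,0), (1,1)) is [[4, 0, 10, 0], [-4, 0, -16, 0]].
There the 2×2 minor on rows j ∈ {0, 1}, columns (i,k) ∈ {(0,0), (1,0)} is det [[4, 10], [-4, -16]] = -24 ≠ 0, so this unfolding has rank ≥ 2; CP rank is at least every unfolding rank, so rank(T) ≥ 2. (Unfolding ranks only ever bound the CP rank from below — rank(T) can be strictly larger than all of them — so the matching upper bound has to come from an explicit 2-term decomposition.)
Upper bound — finding two terms. Every mode-3 slice of T is a multiple of one matrix: T[:,:,k] = c[k]·M with c = [1, 0] and M = [[4, -4], [10, -16]] (rows indexed by i, columns by j). So it suffices to write M as a sum of two rank-1 matrices.
Splitting M by its rows (i = 0, 1), M = [1, 0][4, -4]ᵀ + [0, 1][10, -16]ᵀ.
Hence T = [1, 0] ⊗ [4, -4] ⊗ [1, 0] + [0, 1] ⊗ [10, -16] ⊗ [1, 0], so rank(T) ≤ 2.
These bounds meet, so rank(T) = 2.
Check entry T[1,0,1] = 0: (0)·(4)·(0) + (1)·(10)·(0) = 0.

rank(T) = 2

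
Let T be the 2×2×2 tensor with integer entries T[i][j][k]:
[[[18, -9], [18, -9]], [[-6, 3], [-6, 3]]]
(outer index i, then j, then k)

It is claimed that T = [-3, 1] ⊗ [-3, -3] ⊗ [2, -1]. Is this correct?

Reconstruct entrywise from the claimed factors. For example, T[0,0,0] = 18 and Σₗ aₗ[0]bₗ[0]cₗ[0] = (-3)·(-3)·(2) = 18; checking all 8 entries, every one matches. The claim holds.

Yes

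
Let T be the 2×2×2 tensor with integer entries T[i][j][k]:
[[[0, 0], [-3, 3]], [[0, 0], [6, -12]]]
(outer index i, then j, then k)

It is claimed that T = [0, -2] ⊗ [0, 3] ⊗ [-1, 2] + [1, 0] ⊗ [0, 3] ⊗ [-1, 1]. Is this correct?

Reconstruct entrywise from the claimed factors. For example, T[1,1,0] = 6 and Σₗ aₗ[1]bₗ[1]cₗ[0] = (-2)·(3)·(-1) + (0)·(3)·(-1) = 6; checking all 8 entries, every one matches. The claim holds.

Yes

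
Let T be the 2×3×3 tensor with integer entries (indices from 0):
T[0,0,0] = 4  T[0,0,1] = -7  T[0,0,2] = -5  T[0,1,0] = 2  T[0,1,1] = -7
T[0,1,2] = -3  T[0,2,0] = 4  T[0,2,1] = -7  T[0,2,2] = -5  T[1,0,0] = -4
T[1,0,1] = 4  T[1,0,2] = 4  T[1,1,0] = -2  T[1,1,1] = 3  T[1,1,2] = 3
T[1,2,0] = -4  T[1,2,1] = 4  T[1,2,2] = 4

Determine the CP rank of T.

Lower bound: the mode-3 unfolding of T (rows indexed by k, columns by (i,j) = (0,0), (0,1), (0,2), (1,0), (1,1), (1,2)) is [[4, 2, 4, -4, -2, -4], [-7, -7, -7, 4, 3, 4], [-5, -3, -5, 4, 3, 4]].
There the 3×3 minor on rows k ∈ {0, 1, 2}, columns (i,j) ∈ {(0,0), (0,1), (1,0)} is det [[4, 2, -4], [-7, -7, 4], [-5, -3, 4]] = 8 ≠ 0, so this unfolding has rank ≥ 3; CP rank is at least every unfolding rank, so rank(T) ≥ 3. (This is only a lower bound: in general the CP rank may exceed every unfolding rank, so we still need to exhibit 3 rank-1 terms summing to T.)
Upper bound: T is a sum of 3 rank-1 terms, T = [1, -1] ⊗ [2, 1, 2] ⊗ [2, -1, -1] + [1, 0] ⊗ [1, 2, 1] ⊗ [0, -1, 1] + [2, -1] ⊗ [1, 1, 1] ⊗ [0, -2, -2] (one valid choice — decompositions are not unique — normalised so each a, b is primitive with positive first nonzero entry; check it by expanding all entries), so rank(T) ≤ 3.
These bounds meet, so rank(T) = 3.
Check entry T[0,0,0] = 4: (1)·(2)·(2) + (1)·(1)·(0) + (2)·(1)·(0) = 4.

3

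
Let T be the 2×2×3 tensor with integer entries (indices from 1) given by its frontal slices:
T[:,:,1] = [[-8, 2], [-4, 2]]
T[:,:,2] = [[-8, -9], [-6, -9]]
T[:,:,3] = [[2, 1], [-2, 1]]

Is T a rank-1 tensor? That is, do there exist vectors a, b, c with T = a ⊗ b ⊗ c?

No

The mode-3 unfolding of T (rows indexed by k, columns by (i,j) = (1,1), (1,2), (2,1), (2,2)) is [[-8, 2, -4, 2], [-8, -9, -6, -9], [2, 1, -2, 1]].
There the 3×3 minor on rows k ∈ {1, 2, 3}, columns (i,j) ∈ {(1,1), (1,2), (2,1)} is det [[-8, 2, -4], [-8, -9, -6], [2, 1, -2]] = -288 ≠ 0, so this unfolding has rank ≥ 3; CP rank is at least every unfolding rank, so rank(T) ≥ 3.
In particular rank(T) ≥ 3 > 1, so T is not rank-1.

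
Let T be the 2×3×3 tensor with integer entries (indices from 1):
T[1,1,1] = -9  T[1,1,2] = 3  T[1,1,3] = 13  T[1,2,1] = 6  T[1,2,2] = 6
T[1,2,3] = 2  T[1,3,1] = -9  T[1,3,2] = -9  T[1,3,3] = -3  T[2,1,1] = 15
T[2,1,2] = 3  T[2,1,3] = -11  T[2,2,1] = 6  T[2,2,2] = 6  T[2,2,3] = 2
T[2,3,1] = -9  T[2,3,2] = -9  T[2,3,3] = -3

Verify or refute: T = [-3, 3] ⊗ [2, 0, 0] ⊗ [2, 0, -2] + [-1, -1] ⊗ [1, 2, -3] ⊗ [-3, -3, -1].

Reconstruct entrywise from the claimed factors. For example, T[1,3,1] = -9 and Σₗ aₗ[1]bₗ[3]cₗ[1] = (-3)·(0)·(2) + (-1)·(-3)·(-3) = -9; checking all 18 entries, every one matches. The claim holds.

Yes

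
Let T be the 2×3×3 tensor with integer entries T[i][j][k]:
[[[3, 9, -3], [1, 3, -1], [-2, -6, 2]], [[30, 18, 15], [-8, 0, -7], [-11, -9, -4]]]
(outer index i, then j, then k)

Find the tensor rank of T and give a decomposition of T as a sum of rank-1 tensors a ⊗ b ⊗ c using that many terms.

Lower bound: the mode-2 unfolding of T (rows indexed by j, columns by (i,k) = (0,0), (0,1), (0,2), (1,0), (1,1), (1,2)) is [[3, 9, -3, 30, 18, 15], [1, 3, -1, -8, 0, -7], [-2, -6, 2, -11, -9, -4]].
There the 2×2 minor on rows j ∈ {0, 1}, columns (i,k) ∈ {(0,0), (1,0)} is det [[3, 30], [1, -8]] = -54 ≠ 0, so this unfolding has rank ≥ 2; CP rank is at least every unfolding rank, so rank(T) ≥ 2. (This is only a lower bound: in general the CP rank may exceed every unfolding rank, so we still need to exhibit 2 rank-1 terms summing to T.)
Upper bound — finding two terms. Write S_k = T[:,:,k] for the frontal slices: S₀ = [[3, 1, -2], [30, -8, -11]], S₁ = [[9, 3, -6], [18, 0, -9]], S₂ = [[-3, -1, 2], [15, -7, -4]].
If T = a₁ ⊗ b₁ ⊗ c₁ + a₂ ⊗ b₂ ⊗ c₂ then each S_k = c₁[k]·a₁b₁ᵀ + c₂[k]·a₂b₂ᵀ. S₀ and S₁ are linearly independent, so a₁b₁ᵀ and a₂b₂ᵀ must span the same plane of matrices: they are the rank-1 matrices of the form x·S₀ + y·S₁.
The 2×2 minor of x·S₀ + y·S₁ on rows {0,1}, columns {0,1} is −54·x² − 180·xy − 54·y² = (-18)·(x + 3·y)(3·x + y), vanishing at (x:y) = (3:-1) and (1:-3).
M₁ = 3·S₀ − S₁ = [[0, 0, 0], [72, -24, -24]] = 24·(0, 1)(3, -1, -1)ᵀ and M₂ = S₀ − 3·S₁ = [[-24, -8, 16], [-24, -8, 16]] = (-8)·(1, 1)(3, 1, -2)ᵀ, so take a₁ = (0, 1), b₁ = (3, -1, -1), a₂ = (1, 1), b₂ = (3, 1, -2).
Each slice is an integer combination of E₁ = a₁b₁ᵀ and E₂ = a₂b₂ᵀ: S₀ = 9·E₁ + E₂, S₁ = 3·E₁ + 3·E₂, S₂ = 6·E₁ − E₂; reading off coefficients, c₁ = (9, 3, 6) and c₂ = (1, 3, -1).
Hence T = (0, 1) ⊗ (3, -1, -1) ⊗ (9, 3, 6) + (1, 1) ⊗ (3, 1, -2) ⊗ (1, 3, -1), so rank(T) ≤ 2.
These bounds meet, so rank(T) = 2.
Check entry T[0,0,1] = 9: (0)·(3)·(3) + (1)·(3)·(3) = 9.

rank(T) = 2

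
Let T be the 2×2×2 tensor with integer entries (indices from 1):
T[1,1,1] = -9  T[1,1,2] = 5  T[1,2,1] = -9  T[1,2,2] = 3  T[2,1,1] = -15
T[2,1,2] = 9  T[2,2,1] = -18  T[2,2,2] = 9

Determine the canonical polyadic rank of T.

Lower bound: the mode-2 unfolding of T (rows indexed by j, columns by (i,k) = (1,1), (1,2), (2,1), (2,2)) is [[-9, 5, -15, 9], [-9, 3, -18, 9]].
There the 2×2 minor on rows j ∈ {1, 2}, columns (i,k) ∈ {(1,1), (1,2)} is det [[-9, 5], [-9, 3]] = 18 ≠ 0, so this unfolding has rank ≥ 2; CP rank is at least every unfolding rank, so rank(T) ≥ 2. (Flattening ranks never certify an upper bound on CP rank; for that we must actually write T with 2 rank-1 terms.)
Upper bound — finding two terms. Write S_k = T[:,:,k] for the frontal slices: S₁ = [[-9, -9], [-15, -18]], S₂ = [[5, 3], [9, 9]].
If T = a₁ ⊗ b₁ ⊗ c₁ + a₂ ⊗ b₂ ⊗ c₂ then each S_k = c₁[k]·a₁b₁ᵀ + c₂[k]·a₂b₂ᵀ. S₁ and S₂ are linearly independent, so a₁b₁ᵀ and a₂b₂ᵀ must span the same plane of matrices: they are the rank-1 matrices of the form x·S₁ + y·S₂.
det(x·S₁ + y·S₂) is 27·x² − 45·xy + 18·y² = 9·(3·x − 2·y)(x − y), vanishing at (x:y) = (2:3) and (1:1).
M₁ = 2·S₁ + 3·S₂ = [[-3, -9], [-3, -9]] = (-3)·[1, 1][1, 3]ᵀ and M₂ = S₁ + S₂ = [[-4, -6], [-6, -9]] = −[2, 3][2, 3]ᵀ, so take a₁ = [1, 1], b₁ = [1, 3], a₂ = [2, 3], b₂ = [2, 3].
Each slice is an integer combination of E₁ = a₁b₁ᵀ and E₂ = a₂b₂ᵀ: S₁ = 3·E₁ − 3·E₂, S₂ = −3·E₁ + 2·E₂; reading off coefficients, c₁ = [3, -3] and c₂ = [-3, 2].
Hence T = [1, 1] ⊗ [1, 3] ⊗ [3, -3] + [2, 3] ⊗ [2, 3] ⊗ [-3, 2], so rank(T) ≤ 2.
These bounds meet, so rank(T) = 2.

2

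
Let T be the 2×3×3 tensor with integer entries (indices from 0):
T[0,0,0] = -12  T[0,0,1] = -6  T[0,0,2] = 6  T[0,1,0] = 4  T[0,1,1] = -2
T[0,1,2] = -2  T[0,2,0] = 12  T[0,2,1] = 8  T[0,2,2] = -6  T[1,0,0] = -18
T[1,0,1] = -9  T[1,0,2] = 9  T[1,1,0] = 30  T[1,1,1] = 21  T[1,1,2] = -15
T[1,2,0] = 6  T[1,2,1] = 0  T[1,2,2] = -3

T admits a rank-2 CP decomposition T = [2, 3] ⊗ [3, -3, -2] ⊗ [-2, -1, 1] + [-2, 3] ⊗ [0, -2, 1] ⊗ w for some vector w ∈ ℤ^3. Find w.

Subtract the known terms from T to get the rank-1 residual R = [-2, 3] ⊗ [0, -2, 1] ⊗ w, so R[i,j,k] = a[i]·b[j]·w[k]. Pick indices with nonzero a[0]·b[1] = (-2)·(-2) = 4. Only the fibre through (0,1,·) is needed: R[0,1,:] = T[0,1,:] − Σₗ aₗ[0]bₗ[1]cₗ = [4, -2, -2] − (2)·(-3)·[-2, -1, 1] = [-8, -8, 4]. Then w[k] = R[0,1,k] / 4 for each k, giving w = [-8, -8, 4] / 4 = [-2, -2, 1].

w = [-2, -2, 1]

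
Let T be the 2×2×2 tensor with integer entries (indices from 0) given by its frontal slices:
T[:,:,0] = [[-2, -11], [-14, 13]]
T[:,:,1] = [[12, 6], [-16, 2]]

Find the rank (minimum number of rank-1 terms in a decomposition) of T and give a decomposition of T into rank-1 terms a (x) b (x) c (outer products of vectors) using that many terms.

Lower bound: in the mode-2 unfolding of T (rows indexed by j, columns by (i,k)) the 2×2 minor on rows j ∈ {0, 1}, columns (i,k) ∈ {(0,0), (0,1)} is det [[-2, 12], [-11, 6]] = 120 ≠ 0, so that unfolding has rank ≥ 2 and hence rank(T) ≥ 2 (CP rank is at least every unfolding rank, though it can be larger).
Upper bound: with S_k = T[:,:,k], the two rank-1 terms a₁b₁ᵀ, a₂b₂ᵀ are the rank-1 members of the pencil x·S₀ + y·S₁.
det(x·S₀ + y·S₁) is −180·x² + 60·xy + 120·y² = (-60)·(3·x + 2·y)(x − y), vanishing at (x:y) = (2:-3) and (1:1).
M₁ = 2·S₀ − 3·S₁ = [[-40, -40], [20, 20]] = (-20)·(2, -1)(1, 1)ᵀ and M₂ = S₀ + S₁ = [[10, -5], [-30, 15]] = 5·(1, -3)(2, -1)ᵀ, so take a₁ = (2, -1), b₁ = (1, 1), a₂ = (1, -3), b₂ = (2, -1).
Each slice is an integer combination of E₁ = a₁b₁ᵀ and E₂ = a₂b₂ᵀ: S₀ = −4·E₁ + 3·E₂, S₁ = 4·E₁ + 2·E₂; reading off coefficients, c₁ = (-4, 4) and c₂ = (3, 2).
Hence T = (2, -1) (x) (1, 1) (x) (-4, 4) + (1, -3) (x) (2, -1) (x) (3, 2), so rank(T) ≤ 2.
These bounds meet, so rank(T) = 2.

rank(T) = 2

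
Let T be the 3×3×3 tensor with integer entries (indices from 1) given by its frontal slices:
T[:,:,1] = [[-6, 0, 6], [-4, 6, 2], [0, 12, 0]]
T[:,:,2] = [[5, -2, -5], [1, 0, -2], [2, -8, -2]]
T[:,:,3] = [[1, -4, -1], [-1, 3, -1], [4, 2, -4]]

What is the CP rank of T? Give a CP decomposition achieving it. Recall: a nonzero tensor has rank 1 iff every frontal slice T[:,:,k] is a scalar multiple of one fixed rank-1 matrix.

Lower bound: the mode-3 unfolding of T (rows indexed by k, columns by (i,j) = (1,1), (1,2), (1,3), (2,1), (2,2), (2,3), (3,1), (3,2), (3,3)) is [[-6, 0, 6, -4, 6, 2, 0, 12, 0], [5, -2, -5, 1, 0, -2, 2, -8, -2], [1, -4, -1, -1, 3, -1, 4, 2, -4]].
There the 3×3 minor on rows k ∈ {1, 2, 3}, columns (i,j) ∈ {(1,1), (1,2), (2,1)} is det [[-6, 0, -4], [5, -2, 1], [1, -4, -1]] = 36 ≠ 0, so this unfolding has rank ≥ 3; CP rank is at least every unfolding rank, so rank(T) ≥ 3. (This is only a lower bound: in general the CP rank may exceed every unfolding rank, so we still need to exhibit 3 rank-1 terms summing to T.)
Upper bound: T is a sum of 3 rank-1 terms, T = (0, 1, 0) ⊗ (1, -2, 0) ⊗ (-2, -1, -2) + (1, 0, -2) ⊗ (1, 2, -1) ⊗ (-2, 1, -1) + (2, 1, 2) ⊗ (1, -1, -1) ⊗ (-2, 2, 1) (one valid choice — decompositions are not unique — normalised so each a, b is primitive with positive first nonzero entry; check it by expanding all entries), so rank(T) ≤ 3.
These bounds meet, so rank(T) = 3.

rank(T) = 3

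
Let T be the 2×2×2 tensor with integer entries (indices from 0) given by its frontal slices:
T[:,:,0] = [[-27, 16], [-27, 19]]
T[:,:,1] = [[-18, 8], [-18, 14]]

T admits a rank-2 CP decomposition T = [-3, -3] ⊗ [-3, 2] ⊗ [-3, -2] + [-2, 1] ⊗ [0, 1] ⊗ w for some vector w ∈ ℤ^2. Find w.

Subtract the known terms from T to get the rank-1 residual R = [-2, 1] ⊗ [0, 1] ⊗ w, so R[i,j,k] = a[i]·b[j]·w[k]. Pick indices with nonzero a[0]·b[1] = (-2)·(1) = -2. Only the fibre through (0,1,·) is needed: R[0,1,:] = T[0,1,:] − Σₗ aₗ[0]bₗ[1]cₗ = [16, 8] − (-3)·(2)·[-3, -2] = [-2, -4]. Then w[k] = R[0,1,k] / -2 for each k, giving w = [-2, -4] / -2 = [1, 2].

w = [1, 2]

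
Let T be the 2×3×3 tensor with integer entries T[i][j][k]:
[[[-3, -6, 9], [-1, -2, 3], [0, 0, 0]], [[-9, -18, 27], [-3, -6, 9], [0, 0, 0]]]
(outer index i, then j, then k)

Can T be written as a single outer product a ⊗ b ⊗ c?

If T = a ⊗ b ⊗ c then every fibre of T is a multiple of the corresponding factor, so read the factors off the fibres through the nonzero entry T[0,0,0] = -3.
The mode-1 fibre T[:,0,0] = [-3, -9] gives a = [1, 3] (primitive direction); the mode-2 fibre T[0,:,0] = [-3, -1, 0] gives b = [3, 1, 0]; then c[k] = T[0,0,k] / (a[0]·b[0]) = [-3, -6, 9] / 3 = [-1, -2, 3].
Expanding [1, 3] ⊗ [3, 1, 0] ⊗ [-1, -2, 3] reproduces all 18 entries of T, so T = [1, 3] ⊗ [3, 1, 0] ⊗ [-1, -2, 3] and rank(T) ≤ 1.
Equivalently every frontal slice T[:,:,k] is c[k] times the rank-1 matrix [1, 3] ⊗ [3, 1, 0]. So T has rank 1 (it is nonzero).

Yes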